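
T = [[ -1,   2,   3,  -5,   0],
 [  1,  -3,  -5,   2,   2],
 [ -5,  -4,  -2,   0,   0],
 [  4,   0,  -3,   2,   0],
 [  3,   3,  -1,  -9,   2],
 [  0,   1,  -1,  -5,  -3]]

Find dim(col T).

Row reduce to echelon form.
R2 ← R2 + R1: [0, -1, -2, -3, 2]
R3 ← R3 − (5)·R1: [0, -14, -17, 25, 0]
R4 ← R4 + (4)·R1: [0, 8, 9, -18, 0]
R5 ← R5 + (3)·R1: [0, 9, 8, -24, 2]
R3 ← R3 − (14)·R2: [0, 0, 11, 67, -28]
R4 ← R4 + (8)·R2: [0, 0, -7, -42, 16]
R5 ← R5 + (9)·R2: [0, 0, -10, -51, 20]
R6 ← R6 + R2: [0, 0, -3, -8, -1]
R4 ← R4 + (7/11)·R3: [0, 0, 0, 7/11, -20/11]
R5 ← R5 + (10/11)·R3: [0, 0, 0, 109/11, -60/11]
R6 ← R6 + (3/11)·R3: [0, 0, 0, 113/11, -95/11]
R5 ← R5 − (109/7)·R4: [0, 0, 0, 0, 160/7]
R6 ← R6 − (113/7)·R4: [0, 0, 0, 0, 145/7]
R6 ← R6 − (29/32)·R5: [0, 0, 0, 0, 0]
Echelon form has 5 nonzero rows, so rank(T) = 5.
The column space has dimension equal to the rank: 5.

5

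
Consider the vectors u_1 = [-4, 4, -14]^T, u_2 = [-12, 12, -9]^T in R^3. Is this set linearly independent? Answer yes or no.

Form the matrix with these vectors as rows and row reduce.
R2 ← R2 − (3)·R1: [0, 0, 33]
2 nonzero rows, so the 2 vectors span a space of dimension 2.
Since 2 = 2, the vectors are linearly independent.

yes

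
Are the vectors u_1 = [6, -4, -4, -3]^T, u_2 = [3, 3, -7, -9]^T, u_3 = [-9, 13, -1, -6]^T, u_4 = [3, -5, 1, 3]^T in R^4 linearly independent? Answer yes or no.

Form the matrix with these vectors as rows and row reduce.
R2 ← R2 − (1/2)·R1: [0, 5, -5, -15/2]
R3 ← R3 + (3/2)·R1: [0, 7, -7, -21/2]
R4 ← R4 − (1/2)·R1: [0, -3, 3, 9/2]
R3 ← R3 − (7/5)·R2: [0, 0, 0, 0]
R4 ← R4 + (3/5)·R2: [0, 0, 0, 0]
2 nonzero rows, so the 4 vectors span a space of dimension 2.
Since 2 < 4, the vectors are linearly dependent.

no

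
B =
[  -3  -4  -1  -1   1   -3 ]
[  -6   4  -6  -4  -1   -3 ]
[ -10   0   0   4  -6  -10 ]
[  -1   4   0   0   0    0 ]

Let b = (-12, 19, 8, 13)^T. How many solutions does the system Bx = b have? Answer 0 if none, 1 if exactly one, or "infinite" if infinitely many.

infinite

Row reduce the augmented matrix [B | b].
R2 ← R2 − (2)·R1: [0, 12, -4, -2, -3, 3, 43]
R3 ← R3 − (10/3)·R1: [0, 40/3, 10/3, 22/3, -28/3, 0, 48]
R4 ← R4 − (1/3)·R1: [0, 16/3, 1/3, 1/3, -1/3, 1, 17]
R3 ← R3 − (10/9)·R2: [0, 0, 70/9, 86/9, -6, -10/3, 2/9]
R4 ← R4 − (4/9)·R2: [0, 0, 19/9, 11/9, 1, -1/3, -19/9]
R4 ← R4 − (19/70)·R3: [0, 0, 0, -48/35, 92/35, 4/7, -76/35]
The echelon form has 4 nonzero rows, and every pivot lies in the first 6 columns, so rank(B) = rank([B|b]) = 4.
The system is consistent.
rank = 4 < 6 unknowns, so there are infinitely many solutions.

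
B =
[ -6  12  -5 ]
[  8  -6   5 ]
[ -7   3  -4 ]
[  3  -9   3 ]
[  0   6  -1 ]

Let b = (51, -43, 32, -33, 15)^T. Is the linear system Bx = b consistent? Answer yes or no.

Row reduce the augmented matrix [B | b].
R2 ← R2 + (4/3)·R1: [0, 10, -5/3, 25]
R3 ← R3 − (7/6)·R1: [0, -11, 11/6, -55/2]
R4 ← R4 + (1/2)·R1: [0, -3, 1/2, -15/2]
R3 ← R3 + (11/10)·R2: [0, 0, 0, 0]
R4 ← R4 + (3/10)·R2: [0, 0, 0, 0]
R5 ← R5 − (3/5)·R2: [0, 0, 0, 0]
The echelon form has 2 nonzero rows, and every pivot lies in the first 3 columns, so rank(B) = rank([B|b]) = 2.
The system is consistent.

yes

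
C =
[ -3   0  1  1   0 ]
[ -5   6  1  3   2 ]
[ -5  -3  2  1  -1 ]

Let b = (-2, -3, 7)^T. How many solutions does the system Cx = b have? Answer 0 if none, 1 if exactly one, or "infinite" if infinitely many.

0

Row reduce the augmented matrix [C | b].
R2 ← R2 − (5/3)·R1: [0, 6, -2/3, 4/3, 2, 1/3]
R3 ← R3 − (5/3)·R1: [0, -3, 1/3, -2/3, -1, 31/3]
R3 ← R3 + (1/2)·R2: [0, 0, 0, 0, 0, 21/2]
The echelon form has 3 nonzero rows; the last pivot sits in the augmented column, so rank(C) = 2 but rank([C|b]) = 3.
Since the ranks differ, the system is inconsistent.
It has no solutions.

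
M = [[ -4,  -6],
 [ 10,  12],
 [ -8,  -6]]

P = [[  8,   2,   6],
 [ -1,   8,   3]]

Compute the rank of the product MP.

First compute MP:
[[-26, -56, -42],
 [ 68, 116,  96],
 [-58, -64, -66]]
Now row reduce the product.
R2 ← R2 + (34/13)·R1: [0, -396/13, -180/13]
R3 ← R3 − (29/13)·R1: [0, 792/13, 360/13]
R3 ← R3 + (2)·R2: [0, 0, 0]
2 nonzero rows, so rank(MP) = 2.

2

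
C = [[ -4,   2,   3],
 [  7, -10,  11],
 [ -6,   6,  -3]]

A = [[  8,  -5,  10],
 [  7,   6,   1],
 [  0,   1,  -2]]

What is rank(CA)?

First compute CA:
[[-18,  35, -44],
 [-14, -84,  38],
 [ -6,  63, -48]]
Now row reduce the product.
R2 ← R2 − (7/9)·R1: [0, -1001/9, 650/9]
R3 ← R3 − (1/3)·R1: [0, 154/3, -100/3]
R3 ← R3 + (6/13)·R2: [0, 0, 0]
2 nonzero rows, so rank(CA) = 2.

2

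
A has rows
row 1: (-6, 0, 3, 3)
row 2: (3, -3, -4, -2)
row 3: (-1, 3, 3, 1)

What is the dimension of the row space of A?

Row reduce to echelon form.
R2 ← R2 + (1/2)·R1: [0, -3, -5/2, -1/2]
R3 ← R3 − (1/6)·R1: [0, 3, 5/2, 1/2]
R3 ← R3 + R2: [0, 0, 0, 0]
Echelon form has 2 nonzero rows, so rank(A) = 2.
The row space has dimension equal to the rank: 2.

2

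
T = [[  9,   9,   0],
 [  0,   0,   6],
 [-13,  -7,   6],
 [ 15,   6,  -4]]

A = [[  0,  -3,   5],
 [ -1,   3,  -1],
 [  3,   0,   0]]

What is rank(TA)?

First compute TA:
[[ -9,   0,  36],
 [ 18,   0,   0],
 [ 25,  18, -58],
 [-18, -27,  69]]
Now row reduce the product.
R2 ← R2 + (2)·R1: [0, 0, 72]
R3 ← R3 + (25/9)·R1: [0, 18, 42]
R4 ← R4 − (2)·R1: [0, -27, -3]
Swap R2 ↔ R3
R4 ← R4 + (3/2)·R2: [0, 0, 60]
R4 ← R4 − (5/6)·R3: [0, 0, 0]
3 nonzero rows, so rank(TA) = 3.

3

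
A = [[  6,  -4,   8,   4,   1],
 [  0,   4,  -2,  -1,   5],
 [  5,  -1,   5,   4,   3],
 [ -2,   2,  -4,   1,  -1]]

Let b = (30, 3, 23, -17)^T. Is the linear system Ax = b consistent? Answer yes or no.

Row reduce the augmented matrix [A | b].
R3 ← R3 − (5/6)·R1: [0, 7/3, -5/3, 2/3, 13/6, -2]
R4 ← R4 + (1/3)·R1: [0, 2/3, -4/3, 7/3, -2/3, -7]
R3 ← R3 − (7/12)·R2: [0, 0, -1/2, 5/4, -3/4, -15/4]
R4 ← R4 − (1/6)·R2: [0, 0, -1, 5/2, -3/2, -15/2]
R4 ← R4 − (2)·R3: [0, 0, 0, 0, 0, 0]
The echelon form has 3 nonzero rows, and every pivot lies in the first 5 columns, so rank(A) = rank([A|b]) = 3.
The system is consistent.

yes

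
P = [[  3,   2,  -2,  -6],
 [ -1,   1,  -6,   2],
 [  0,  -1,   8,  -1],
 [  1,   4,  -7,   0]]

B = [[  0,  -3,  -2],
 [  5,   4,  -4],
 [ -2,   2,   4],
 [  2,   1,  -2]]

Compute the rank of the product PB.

2

First compute PB:
[[  2, -11, -10],
 [ 21,  -3, -30],
 [-23,  11,  38],
 [ 34,  -1, -46]]
Now row reduce the product.
R2 ← R2 − (21/2)·R1: [0, 225/2, 75]
R3 ← R3 + (23/2)·R1: [0, -231/2, -77]
R4 ← R4 − (17)·R1: [0, 186, 124]
R3 ← R3 + (77/75)·R2: [0, 0, 0]
R4 ← R4 − (124/75)·R2: [0, 0, 0]
2 nonzero rows, so rank(PB) = 2.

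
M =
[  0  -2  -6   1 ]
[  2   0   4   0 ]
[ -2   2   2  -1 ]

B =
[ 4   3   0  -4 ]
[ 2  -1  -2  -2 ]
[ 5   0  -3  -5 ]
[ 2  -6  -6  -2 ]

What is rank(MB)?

First compute MB:
[[-32,  -4,  16,  32],
 [ 28,   6, -12, -28],
 [  4,  -2,  -4,  -4]]
Now row reduce the product.
R2 ← R2 + (7/8)·R1: [0, 5/2, 2, 0]
R3 ← R3 + (1/8)·R1: [0, -5/2, -2, 0]
R3 ← R3 + R2: [0, 0, 0, 0]
2 nonzero rows, so rank(MB) = 2.

2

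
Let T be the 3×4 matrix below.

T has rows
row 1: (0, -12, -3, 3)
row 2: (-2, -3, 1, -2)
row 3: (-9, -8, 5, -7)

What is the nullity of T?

Row reduce to echelon form.
Swap R1 ↔ R2
R3 ← R3 − (9/2)·R1: [0, 11/2, 1/2, 2]
R3 ← R3 + (11/24)·R2: [0, 0, -7/8, 27/8]
3 nonzero rows, so rank(T) = 3.
T has 4 columns; by rank–nullity, nullity = 4 − 3 = 1.

1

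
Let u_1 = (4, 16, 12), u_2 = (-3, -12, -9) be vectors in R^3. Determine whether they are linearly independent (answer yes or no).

no

Form the matrix with these vectors as rows and row reduce.
R2 ← R2 + (3/4)·R1: [0, 0, 0]
1 nonzero row, so the 2 vectors span a space of dimension 1.
Since 1 < 2, the vectors are linearly dependent.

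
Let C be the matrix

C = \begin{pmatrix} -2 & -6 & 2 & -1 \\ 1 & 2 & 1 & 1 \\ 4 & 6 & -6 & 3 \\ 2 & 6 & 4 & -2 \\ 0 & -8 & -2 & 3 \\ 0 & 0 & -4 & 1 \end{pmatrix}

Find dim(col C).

4

Row reduce to echelon form.
R2 ← R2 + (1/2)·R1: [0, -1, 2, 1/2]
R3 ← R3 + (2)·R1: [0, -6, -2, 1]
R4 ← R4 + R1: [0, 0, 6, -3]
R3 ← R3 − (6)·R2: [0, 0, -14, -2]
R5 ← R5 − (8)·R2: [0, 0, -18, -1]
R4 ← R4 + (3/7)·R3: [0, 0, 0, -27/7]
R5 ← R5 − (9/7)·R3: [0, 0, 0, 11/7]
R6 ← R6 − (2/7)·R3: [0, 0, 0, 11/7]
R5 ← R5 + (11/27)·R4: [0, 0, 0, 0]
R6 ← R6 + (11/27)·R4: [0, 0, 0, 0]
Echelon form has 4 nonzero rows, so rank(C) = 4.
The column space has dimension equal to the rank: 4.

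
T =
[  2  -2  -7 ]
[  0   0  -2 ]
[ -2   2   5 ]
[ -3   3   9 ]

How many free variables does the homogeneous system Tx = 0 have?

Row reduce to echelon form.
R3 ← R3 + R1: [0, 0, -2]
R4 ← R4 + (3/2)·R1: [0, 0, -3/2]
R3 ← R3 − R2: [0, 0, 0]
R4 ← R4 − (3/4)·R2: [0, 0, 0]
2 nonzero rows, so rank(T) = 2.
T has 3 columns; by rank–nullity, nullity = 3 − 2 = 1.

1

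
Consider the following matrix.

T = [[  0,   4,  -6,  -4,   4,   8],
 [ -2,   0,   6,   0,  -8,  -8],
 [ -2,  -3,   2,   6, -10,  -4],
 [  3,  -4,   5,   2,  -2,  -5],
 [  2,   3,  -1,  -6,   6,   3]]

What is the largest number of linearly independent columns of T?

4

Row reduce to echelon form.
Swap R1 ↔ R2
R3 ← R3 − R1: [0, -3, -4, 6, -2, 4]
R4 ← R4 + (3/2)·R1: [0, -4, 14, 2, -14, -17]
R5 ← R5 + R1: [0, 3, 5, -6, -2, -5]
R3 ← R3 + (3/4)·R2: [0, 0, -17/2, 3, 1, 10]
R4 ← R4 + R2: [0, 0, 8, -2, -10, -9]
R5 ← R5 − (3/4)·R2: [0, 0, 19/2, -3, -5, -11]
R4 ← R4 + (16/17)·R3: [0, 0, 0, 14/17, -154/17, 7/17]
R5 ← R5 + (19/17)·R3: [0, 0, 0, 6/17, -66/17, 3/17]
R5 ← R5 − (3/7)·R4: [0, 0, 0, 0, 0, 0]
Echelon form has 4 nonzero rows, so rank(T) = 4.
The rank gives the maximum number of linearly independent columns: 4.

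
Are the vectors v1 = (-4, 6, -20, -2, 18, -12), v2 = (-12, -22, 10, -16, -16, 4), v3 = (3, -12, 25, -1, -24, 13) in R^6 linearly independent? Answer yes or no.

Form the matrix with these vectors as rows and row reduce.
R2 ← R2 − (3)·R1: [0, -40, 70, -10, -70, 40]
R3 ← R3 + (3/4)·R1: [0, -15/2, 10, -5/2, -21/2, 4]
R3 ← R3 − (3/16)·R2: [0, 0, -25/8, -5/8, 21/8, -7/2]
3 nonzero rows, so the 3 vectors span a space of dimension 3.
Since 3 = 3, the vectors are linearly independent.

yes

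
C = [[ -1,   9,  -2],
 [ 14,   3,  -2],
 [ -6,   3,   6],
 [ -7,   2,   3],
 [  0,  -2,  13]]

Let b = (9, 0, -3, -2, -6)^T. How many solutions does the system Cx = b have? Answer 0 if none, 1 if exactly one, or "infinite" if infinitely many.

0

Row reduce the augmented matrix [C | b].
R2 ← R2 + (14)·R1: [0, 129, -30, 126]
R3 ← R3 − (6)·R1: [0, -51, 18, -57]
R4 ← R4 − (7)·R1: [0, -61, 17, -65]
R3 ← R3 + (17/43)·R2: [0, 0, 264/43, -309/43]
R4 ← R4 + (61/129)·R2: [0, 0, 121/43, -233/43]
R5 ← R5 + (2/129)·R2: [0, 0, 539/43, -174/43]
R4 ← R4 − (11/24)·R3: [0, 0, 0, -17/8]
R5 ← R5 − (49/24)·R3: [0, 0, 0, 85/8]
R5 ← R5 + (5)·R4: [0, 0, 0, 0]
The echelon form has 4 nonzero rows; the last pivot sits in the augmented column, so rank(C) = 3 but rank([C|b]) = 4.
Since the ranks differ, the system is inconsistent.
It has no solutions.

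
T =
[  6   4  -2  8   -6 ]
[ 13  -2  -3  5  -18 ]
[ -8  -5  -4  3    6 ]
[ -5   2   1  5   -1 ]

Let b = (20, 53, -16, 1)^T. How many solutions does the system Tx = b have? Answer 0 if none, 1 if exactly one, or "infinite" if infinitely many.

Row reduce the augmented matrix [T | b].
R2 ← R2 − (13/6)·R1: [0, -32/3, 4/3, -37/3, -5, 29/3]
R3 ← R3 + (4/3)·R1: [0, 1/3, -20/3, 41/3, -2, 32/3]
R4 ← R4 + (5/6)·R1: [0, 16/3, -2/3, 35/3, -6, 53/3]
R3 ← R3 + (1/32)·R2: [0, 0, -53/8, 425/32, -69/32, 351/32]
R4 ← R4 + (1/2)·R2: [0, 0, 0, 11/2, -17/2, 45/2]
The echelon form has 4 nonzero rows, and every pivot lies in the first 5 columns, so rank(T) = rank([T|b]) = 4.
The system is consistent.
rank = 4 < 5 unknowns, so there are infinitely many solutions.

infinite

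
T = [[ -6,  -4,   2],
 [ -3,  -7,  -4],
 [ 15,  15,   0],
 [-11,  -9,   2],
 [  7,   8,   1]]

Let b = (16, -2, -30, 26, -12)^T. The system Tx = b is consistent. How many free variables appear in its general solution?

1

Row reduce the augmented matrix [T | b].
R2 ← R2 − (1/2)·R1: [0, -5, -5, -10]
R3 ← R3 + (5/2)·R1: [0, 5, 5, 10]
R4 ← R4 − (11/6)·R1: [0, -5/3, -5/3, -10/3]
R5 ← R5 + (7/6)·R1: [0, 10/3, 10/3, 20/3]
R3 ← R3 + R2: [0, 0, 0, 0]
R4 ← R4 − (1/3)·R2: [0, 0, 0, 0]
R5 ← R5 + (2/3)·R2: [0, 0, 0, 0]
The echelon form has 2 nonzero rows, and every pivot lies in the first 3 columns, so rank(T) = rank([T|b]) = 2.
The system is consistent.
Free variables = (unknowns) − (rank) = 3 − 2 = 1.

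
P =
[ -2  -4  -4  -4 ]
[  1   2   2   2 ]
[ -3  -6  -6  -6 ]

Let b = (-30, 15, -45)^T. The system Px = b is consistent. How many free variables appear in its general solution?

Row reduce the augmented matrix [P | b].
R2 ← R2 + (1/2)·R1: [0, 0, 0, 0, 0]
R3 ← R3 − (3/2)·R1: [0, 0, 0, 0, 0]
The echelon form has 1 nonzero rows, and every pivot lies in the first 4 columns, so rank(P) = rank([P|b]) = 1.
The system is consistent.
Free variables = (unknowns) − (rank) = 4 − 1 = 3.

3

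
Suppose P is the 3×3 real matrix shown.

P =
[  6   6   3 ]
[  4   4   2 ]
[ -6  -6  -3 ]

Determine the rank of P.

1

Row reduce to echelon form.
R2 ← R2 − (2/3)·R1: [0, 0, 0]
R3 ← R3 + R1: [0, 0, 0]
Echelon form has 1 nonzero row, so rank(P) = 1.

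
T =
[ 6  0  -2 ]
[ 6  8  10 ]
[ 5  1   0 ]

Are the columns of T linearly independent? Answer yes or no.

Row reduce T to echelon form.
R2 ← R2 − R1: [0, 8, 12]
R3 ← R3 − (5/6)·R1: [0, 1, 5/3]
R3 ← R3 − (1/8)·R2: [0, 0, 1/6]
3 pivots among 3 columns.
Every column is a pivot column, so the columns are linearly independent.

yes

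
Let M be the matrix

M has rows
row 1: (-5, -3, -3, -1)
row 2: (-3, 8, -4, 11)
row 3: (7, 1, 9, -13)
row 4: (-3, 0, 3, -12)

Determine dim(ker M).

1

Row reduce to echelon form.
R2 ← R2 − (3/5)·R1: [0, 49/5, -11/5, 58/5]
R3 ← R3 + (7/5)·R1: [0, -16/5, 24/5, -72/5]
R4 ← R4 − (3/5)·R1: [0, 9/5, 24/5, -57/5]
R3 ← R3 + (16/49)·R2: [0, 0, 200/49, -520/49]
R4 ← R4 − (9/49)·R2: [0, 0, 255/49, -663/49]
R4 ← R4 − (51/40)·R3: [0, 0, 0, 0]
3 nonzero rows, so rank(M) = 3.
M has 4 columns; by rank–nullity, nullity = 4 − 3 = 1.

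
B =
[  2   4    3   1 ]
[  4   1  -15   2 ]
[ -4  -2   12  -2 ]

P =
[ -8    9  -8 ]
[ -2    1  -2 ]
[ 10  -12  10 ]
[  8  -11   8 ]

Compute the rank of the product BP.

First compute BP:
[[ 14, -25,  14],
 [-168, 195, -168],
 [140, -160, 140]]
Now row reduce the product.
R2 ← R2 + (12)·R1: [0, -105, 0]
R3 ← R3 − (10)·R1: [0, 90, 0]
R3 ← R3 + (6/7)·R2: [0, 0, 0]
2 nonzero rows, so rank(BP) = 2.

2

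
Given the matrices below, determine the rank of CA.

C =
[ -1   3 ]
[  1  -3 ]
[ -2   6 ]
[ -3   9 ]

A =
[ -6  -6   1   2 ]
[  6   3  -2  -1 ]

First compute CA:
[[ 24,  15,  -7,  -5],
 [-24, -15,   7,   5],
 [ 48,  30, -14, -10],
 [ 72,  45, -21, -15]]
Now row reduce the product.
R2 ← R2 + R1: [0, 0, 0, 0]
R3 ← R3 − (2)·R1: [0, 0, 0, 0]
R4 ← R4 − (3)·R1: [0, 0, 0, 0]
1 nonzero row, so rank(CA) = 1.

1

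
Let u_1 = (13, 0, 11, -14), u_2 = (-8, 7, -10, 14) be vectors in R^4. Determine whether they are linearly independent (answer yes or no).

yes

Form the matrix with these vectors as rows and row reduce.
R2 ← R2 + (8/13)·R1: [0, 7, -42/13, 70/13]
2 nonzero rows, so the 2 vectors span a space of dimension 2.
Since 2 = 2, the vectors are linearly independent.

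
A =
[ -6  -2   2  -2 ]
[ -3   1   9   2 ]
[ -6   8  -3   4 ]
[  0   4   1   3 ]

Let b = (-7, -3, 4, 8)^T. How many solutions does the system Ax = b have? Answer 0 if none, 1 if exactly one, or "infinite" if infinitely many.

Row reduce the augmented matrix [A | b].
R2 ← R2 − (1/2)·R1: [0, 2, 8, 3, 1/2]
R3 ← R3 − R1: [0, 10, -5, 6, 11]
R3 ← R3 − (5)·R2: [0, 0, -45, -9, 17/2]
R4 ← R4 − (2)·R2: [0, 0, -15, -3, 7]
R4 ← R4 − (1/3)·R3: [0, 0, 0, 0, 25/6]
The echelon form has 4 nonzero rows; the last pivot sits in the augmented column, so rank(A) = 3 but rank([A|b]) = 4.
Since the ranks differ, the system is inconsistent.
It has no solutions.

0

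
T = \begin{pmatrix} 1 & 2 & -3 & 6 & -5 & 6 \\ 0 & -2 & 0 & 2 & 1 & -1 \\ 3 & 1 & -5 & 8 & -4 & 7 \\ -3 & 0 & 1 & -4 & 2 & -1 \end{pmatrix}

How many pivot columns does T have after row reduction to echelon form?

Row reduce to echelon form.
R3 ← R3 − (3)·R1: [0, -5, 4, -10, 11, -11]
R4 ← R4 + (3)·R1: [0, 6, -8, 14, -13, 17]
R3 ← R3 − (5/2)·R2: [0, 0, 4, -15, 17/2, -17/2]
R4 ← R4 + (3)·R2: [0, 0, -8, 20, -10, 14]
R4 ← R4 + (2)·R3: [0, 0, 0, -10, 7, -3]
Echelon form has 4 nonzero rows, so rank(T) = 4.
Each nonzero row contributes one pivot column: 4 pivot columns.

4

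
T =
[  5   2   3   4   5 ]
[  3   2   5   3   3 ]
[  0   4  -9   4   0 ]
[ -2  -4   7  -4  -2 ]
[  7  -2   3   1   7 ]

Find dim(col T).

Row reduce to echelon form.
R2 ← R2 − (3/5)·R1: [0, 4/5, 16/5, 3/5, 0]
R4 ← R4 + (2/5)·R1: [0, -16/5, 41/5, -12/5, 0]
R5 ← R5 − (7/5)·R1: [0, -24/5, -6/5, -23/5, 0]
R3 ← R3 − (5)·R2: [0, 0, -25, 1, 0]
R4 ← R4 + (4)·R2: [0, 0, 21, 0, 0]
R5 ← R5 + (6)·R2: [0, 0, 18, -1, 0]
R4 ← R4 + (21/25)·R3: [0, 0, 0, 21/25, 0]
R5 ← R5 + (18/25)·R3: [0, 0, 0, -7/25, 0]
R5 ← R5 + (1/3)·R4: [0, 0, 0, 0, 0]
Echelon form has 4 nonzero rows, so rank(T) = 4.
The column space has dimension equal to the rank: 4.

4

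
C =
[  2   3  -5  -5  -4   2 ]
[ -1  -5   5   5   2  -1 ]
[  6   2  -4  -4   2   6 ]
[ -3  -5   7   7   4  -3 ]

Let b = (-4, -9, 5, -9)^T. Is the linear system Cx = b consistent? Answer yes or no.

no

Row reduce the augmented matrix [C | b].
R2 ← R2 + (1/2)·R1: [0, -7/2, 5/2, 5/2, 0, 0, -11]
R3 ← R3 − (3)·R1: [0, -7, 11, 11, 14, 0, 17]
R4 ← R4 + (3/2)·R1: [0, -1/2, -1/2, -1/2, -2, 0, -15]
R3 ← R3 − (2)·R2: [0, 0, 6, 6, 14, 0, 39]
R4 ← R4 − (1/7)·R2: [0, 0, -6/7, -6/7, -2, 0, -94/7]
R4 ← R4 + (1/7)·R3: [0, 0, 0, 0, 0, 0, -55/7]
The echelon form has 4 nonzero rows; the last pivot sits in the augmented column, so rank(C) = 3 but rank([C|b]) = 4.
Since the ranks differ, the system is inconsistent.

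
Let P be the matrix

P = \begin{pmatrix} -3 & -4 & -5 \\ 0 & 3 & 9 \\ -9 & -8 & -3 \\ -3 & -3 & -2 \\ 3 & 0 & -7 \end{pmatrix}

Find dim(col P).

Row reduce to echelon form.
R3 ← R3 − (3)·R1: [0, 4, 12]
R4 ← R4 − R1: [0, 1, 3]
R5 ← R5 + R1: [0, -4, -12]
R3 ← R3 − (4/3)·R2: [0, 0, 0]
R4 ← R4 − (1/3)·R2: [0, 0, 0]
R5 ← R5 + (4/3)·R2: [0, 0, 0]
Echelon form has 2 nonzero rows, so rank(P) = 2.
The column space has dimension equal to the rank: 2.

2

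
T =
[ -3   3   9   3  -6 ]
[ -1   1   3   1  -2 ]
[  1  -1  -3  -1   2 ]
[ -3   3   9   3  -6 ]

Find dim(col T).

1

Row reduce to echelon form.
R2 ← R2 − (1/3)·R1: [0, 0, 0, 0, 0]
R3 ← R3 + (1/3)·R1: [0, 0, 0, 0, 0]
R4 ← R4 − R1: [0, 0, 0, 0, 0]
Echelon form has 1 nonzero row, so rank(T) = 1.
The column space has dimension equal to the rank: 1.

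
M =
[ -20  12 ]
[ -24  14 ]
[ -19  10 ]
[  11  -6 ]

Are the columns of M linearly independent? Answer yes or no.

yes

Row reduce M to echelon form.
R2 ← R2 − (6/5)·R1: [0, -2/5]
R3 ← R3 − (19/20)·R1: [0, -7/5]
R4 ← R4 + (11/20)·R1: [0, 3/5]
R3 ← R3 − (7/2)·R2: [0, 0]
R4 ← R4 + (3/2)·R2: [0, 0]
2 pivots among 2 columns.
Every column is a pivot column, so the columns are linearly independent.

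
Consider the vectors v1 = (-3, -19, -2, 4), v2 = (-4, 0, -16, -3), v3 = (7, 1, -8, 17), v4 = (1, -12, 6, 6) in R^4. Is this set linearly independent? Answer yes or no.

yes

Form the matrix with these vectors as rows and row reduce.
R2 ← R2 − (4/3)·R1: [0, 76/3, -40/3, -25/3]
R3 ← R3 + (7/3)·R1: [0, -130/3, -38/3, 79/3]
R4 ← R4 + (1/3)·R1: [0, -55/3, 16/3, 22/3]
R3 ← R3 + (65/38)·R2: [0, 0, -674/19, 459/38]
R4 ← R4 + (55/76)·R2: [0, 0, -82/19, 99/76]
R4 ← R4 − (41/337)·R3: [0, 0, 0, -225/1348]
4 nonzero rows, so the 4 vectors span a space of dimension 4.
Since 4 = 4, the vectors are linearly independent.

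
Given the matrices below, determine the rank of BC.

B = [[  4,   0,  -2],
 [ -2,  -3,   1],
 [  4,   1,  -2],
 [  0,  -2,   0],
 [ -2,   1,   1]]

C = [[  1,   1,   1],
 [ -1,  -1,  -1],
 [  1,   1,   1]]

First compute BC:
[[  2,   2,   2],
 [  2,   2,   2],
 [  1,   1,   1],
 [  2,   2,   2],
 [ -2,  -2,  -2]]
Now row reduce the product.
R2 ← R2 − R1: [0, 0, 0]
R3 ← R3 − (1/2)·R1: [0, 0, 0]
R4 ← R4 − R1: [0, 0, 0]
R5 ← R5 + R1: [0, 0, 0]
1 nonzero row, so rank(BC) = 1.

1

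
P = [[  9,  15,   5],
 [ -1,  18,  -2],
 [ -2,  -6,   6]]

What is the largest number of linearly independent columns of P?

Row reduce to echelon form.
R2 ← R2 + (1/9)·R1: [0, 59/3, -13/9]
R3 ← R3 + (2/9)·R1: [0, -8/3, 64/9]
R3 ← R3 + (8/59)·R2: [0, 0, 408/59]
Echelon form has 3 nonzero rows, so rank(P) = 3.
The rank gives the maximum number of linearly independent columns: 3.

3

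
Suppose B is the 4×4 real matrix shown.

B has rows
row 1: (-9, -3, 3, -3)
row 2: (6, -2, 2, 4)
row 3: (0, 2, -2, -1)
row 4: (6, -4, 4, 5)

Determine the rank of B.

Row reduce to echelon form.
R2 ← R2 + (2/3)·R1: [0, -4, 4, 2]
R4 ← R4 + (2/3)·R1: [0, -6, 6, 3]
R3 ← R3 + (1/2)·R2: [0, 0, 0, 0]
R4 ← R4 − (3/2)·R2: [0, 0, 0, 0]
Echelon form has 2 nonzero rows, so rank(B) = 2.

2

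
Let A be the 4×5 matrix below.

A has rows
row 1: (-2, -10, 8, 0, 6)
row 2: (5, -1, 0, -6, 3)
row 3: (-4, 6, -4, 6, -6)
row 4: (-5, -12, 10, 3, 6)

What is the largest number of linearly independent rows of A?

Row reduce to echelon form.
R2 ← R2 + (5/2)·R1: [0, -26, 20, -6, 18]
R3 ← R3 − (2)·R1: [0, 26, -20, 6, -18]
R4 ← R4 − (5/2)·R1: [0, 13, -10, 3, -9]
R3 ← R3 + R2: [0, 0, 0, 0, 0]
R4 ← R4 + (1/2)·R2: [0, 0, 0, 0, 0]
Echelon form has 2 nonzero rows, so rank(A) = 2.
The rank gives the maximum number of linearly independent rows: 2.

2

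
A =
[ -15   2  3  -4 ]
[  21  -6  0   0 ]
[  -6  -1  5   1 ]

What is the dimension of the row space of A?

3

Row reduce to echelon form.
R2 ← R2 + (7/5)·R1: [0, -16/5, 21/5, -28/5]
R3 ← R3 − (2/5)·R1: [0, -9/5, 19/5, 13/5]
R3 ← R3 − (9/16)·R2: [0, 0, 23/16, 23/4]
Echelon form has 3 nonzero rows, so rank(A) = 3.
The row space has dimension equal to the rank: 3.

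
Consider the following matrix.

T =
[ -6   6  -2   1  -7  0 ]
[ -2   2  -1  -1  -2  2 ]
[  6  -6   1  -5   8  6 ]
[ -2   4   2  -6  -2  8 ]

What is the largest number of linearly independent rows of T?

Row reduce to echelon form.
R2 ← R2 − (1/3)·R1: [0, 0, -1/3, -4/3, 1/3, 2]
R3 ← R3 + R1: [0, 0, -1, -4, 1, 6]
R4 ← R4 − (1/3)·R1: [0, 2, 8/3, -19/3, 1/3, 8]
Swap R2 ↔ R4
R4 ← R4 − (1/3)·R3: [0, 0, 0, 0, 0, 0]
Echelon form has 3 nonzero rows, so rank(T) = 3.
The rank gives the maximum number of linearly independent rows: 3.

3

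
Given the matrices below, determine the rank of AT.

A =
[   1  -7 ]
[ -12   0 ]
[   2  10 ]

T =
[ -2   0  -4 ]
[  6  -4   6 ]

2

First compute AT:
[[-44,  28, -46],
 [ 24,   0,  48],
 [ 56, -40,  52]]
Now row reduce the product.
R2 ← R2 + (6/11)·R1: [0, 168/11, 252/11]
R3 ← R3 + (14/11)·R1: [0, -48/11, -72/11]
R3 ← R3 + (2/7)·R2: [0, 0, 0]
2 nonzero rows, so rank(AT) = 2.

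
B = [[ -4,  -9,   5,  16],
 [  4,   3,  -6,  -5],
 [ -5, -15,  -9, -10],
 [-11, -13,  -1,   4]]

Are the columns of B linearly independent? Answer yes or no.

Row reduce B to echelon form.
R2 ← R2 + R1: [0, -6, -1, 11]
R3 ← R3 − (5/4)·R1: [0, -15/4, -61/4, -30]
R4 ← R4 − (11/4)·R1: [0, 47/4, -59/4, -40]
R3 ← R3 − (5/8)·R2: [0, 0, -117/8, -295/8]
R4 ← R4 + (47/24)·R2: [0, 0, -401/24, -443/24]
R4 ← R4 − (401/351)·R3: [0, 0, 0, 8308/351]
4 pivots among 4 columns.
Every column is a pivot column, so the columns are linearly independent.

yes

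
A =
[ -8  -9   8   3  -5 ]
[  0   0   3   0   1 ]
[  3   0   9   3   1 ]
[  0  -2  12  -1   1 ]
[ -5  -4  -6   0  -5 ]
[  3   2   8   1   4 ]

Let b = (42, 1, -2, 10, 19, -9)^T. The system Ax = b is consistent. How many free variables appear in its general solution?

Row reduce the augmented matrix [A | b].
R3 ← R3 + (3/8)·R1: [0, -27/8, 12, 33/8, -7/8, 55/4]
R5 ← R5 − (5/8)·R1: [0, 13/8, -11, -15/8, -15/8, -29/4]
R6 ← R6 + (3/8)·R1: [0, -11/8, 11, 17/8, 17/8, 27/4]
Swap R2 ↔ R3
R4 ← R4 − (16/27)·R2: [0, 0, 44/9, -31/9, 41/27, 50/27]
R5 ← R5 + (13/27)·R2: [0, 0, -47/9, 1/9, -62/27, -17/27]
R6 ← R6 − (11/27)·R2: [0, 0, 55/9, 4/9, 67/27, 31/27]
R4 ← R4 − (44/27)·R3: [0, 0, 0, -31/9, -1/9, 2/9]
R5 ← R5 + (47/27)·R3: [0, 0, 0, 1/9, -5/9, 10/9]
R6 ← R6 − (55/27)·R3: [0, 0, 0, 4/9, 4/9, -8/9]
R5 ← R5 + (1/31)·R4: [0, 0, 0, 0, -52/93, 104/93]
R6 ← R6 + (4/31)·R4: [0, 0, 0, 0, 40/93, -80/93]
R6 ← R6 + (10/13)·R5: [0, 0, 0, 0, 0, 0]
The echelon form has 5 nonzero rows, and every pivot lies in the first 5 columns, so rank(A) = rank([A|b]) = 5.
The system is consistent.
Free variables = (unknowns) − (rank) = 5 − 5 = 0.

0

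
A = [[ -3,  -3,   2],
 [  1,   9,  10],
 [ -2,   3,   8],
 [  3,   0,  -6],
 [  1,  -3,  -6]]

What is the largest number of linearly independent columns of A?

Row reduce to echelon form.
R2 ← R2 + (1/3)·R1: [0, 8, 32/3]
R3 ← R3 − (2/3)·R1: [0, 5, 20/3]
R4 ← R4 + R1: [0, -3, -4]
R5 ← R5 + (1/3)·R1: [0, -4, -16/3]
R3 ← R3 − (5/8)·R2: [0, 0, 0]
R4 ← R4 + (3/8)·R2: [0, 0, 0]
R5 ← R5 + (1/2)·R2: [0, 0, 0]
Echelon form has 2 nonzero rows, so rank(A) = 2.
The rank gives the maximum number of linearly independent columns: 2.

2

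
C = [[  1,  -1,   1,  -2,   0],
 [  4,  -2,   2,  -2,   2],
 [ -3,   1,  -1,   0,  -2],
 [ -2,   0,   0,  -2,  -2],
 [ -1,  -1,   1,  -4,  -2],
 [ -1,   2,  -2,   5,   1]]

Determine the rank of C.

Row reduce to echelon form.
R2 ← R2 − (4)·R1: [0, 2, -2, 6, 2]
R3 ← R3 + (3)·R1: [0, -2, 2, -6, -2]
R4 ← R4 + (2)·R1: [0, -2, 2, -6, -2]
R5 ← R5 + R1: [0, -2, 2, -6, -2]
R6 ← R6 + R1: [0, 1, -1, 3, 1]
R3 ← R3 + R2: [0, 0, 0, 0, 0]
R4 ← R4 + R2: [0, 0, 0, 0, 0]
R5 ← R5 + R2: [0, 0, 0, 0, 0]
R6 ← R6 − (1/2)·R2: [0, 0, 0, 0, 0]
Echelon form has 2 nonzero rows, so rank(C) = 2.

2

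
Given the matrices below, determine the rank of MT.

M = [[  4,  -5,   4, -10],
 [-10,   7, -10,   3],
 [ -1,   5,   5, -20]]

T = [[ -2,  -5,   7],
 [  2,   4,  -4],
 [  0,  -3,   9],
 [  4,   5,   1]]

2

First compute MT:
[[-58, -102,  74],
 [ 46, 123, -185],
 [-68, -90,  -2]]
Now row reduce the product.
R2 ← R2 + (23/29)·R1: [0, 1221/29, -3663/29]
R3 ← R3 − (34/29)·R1: [0, 858/29, -2574/29]
R3 ← R3 − (26/37)·R2: [0, 0, 0]
2 nonzero rows, so rank(MT) = 2.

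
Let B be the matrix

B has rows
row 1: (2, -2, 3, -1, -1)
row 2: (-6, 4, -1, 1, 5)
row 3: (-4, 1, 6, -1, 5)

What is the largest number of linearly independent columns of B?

Row reduce to echelon form.
R2 ← R2 + (3)·R1: [0, -2, 8, -2, 2]
R3 ← R3 + (2)·R1: [0, -3, 12, -3, 3]
R3 ← R3 − (3/2)·R2: [0, 0, 0, 0, 0]
Echelon form has 2 nonzero rows, so rank(B) = 2.
The rank gives the maximum number of linearly independent columns: 2.

2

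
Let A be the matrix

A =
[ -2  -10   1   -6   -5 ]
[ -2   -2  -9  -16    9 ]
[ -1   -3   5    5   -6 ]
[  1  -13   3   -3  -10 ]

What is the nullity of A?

2

Row reduce to echelon form.
R2 ← R2 − R1: [0, 8, -10, -10, 14]
R3 ← R3 − (1/2)·R1: [0, 2, 9/2, 8, -7/2]
R4 ← R4 + (1/2)·R1: [0, -18, 7/2, -6, -25/2]
R3 ← R3 − (1/4)·R2: [0, 0, 7, 21/2, -7]
R4 ← R4 + (9/4)·R2: [0, 0, -19, -57/2, 19]
R4 ← R4 + (19/7)·R3: [0, 0, 0, 0, 0]
3 nonzero rows, so rank(A) = 3.
A has 5 columns; by rank–nullity, nullity = 5 − 3 = 2.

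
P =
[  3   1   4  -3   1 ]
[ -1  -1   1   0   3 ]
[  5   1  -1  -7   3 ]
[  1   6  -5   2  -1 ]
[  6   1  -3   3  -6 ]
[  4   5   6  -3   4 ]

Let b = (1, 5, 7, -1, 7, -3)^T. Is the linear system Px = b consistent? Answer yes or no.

Row reduce the augmented matrix [P | b].
R2 ← R2 + (1/3)·R1: [0, -2/3, 7/3, -1, 10/3, 16/3]
R3 ← R3 − (5/3)·R1: [0, -2/3, -23/3, -2, 4/3, 16/3]
R4 ← R4 − (1/3)·R1: [0, 17/3, -19/3, 3, -4/3, -4/3]
R5 ← R5 − (2)·R1: [0, -1, -11, 9, -8, 5]
R6 ← R6 − (4/3)·R1: [0, 11/3, 2/3, 1, 8/3, -13/3]
R3 ← R3 − R2: [0, 0, -10, -1, -2, 0]
R4 ← R4 + (17/2)·R2: [0, 0, 27/2, -11/2, 27, 44]
R5 ← R5 − (3/2)·R2: [0, 0, -29/2, 21/2, -13, -3]
R6 ← R6 + (11/2)·R2: [0, 0, 27/2, -9/2, 21, 25]
R4 ← R4 + (27/20)·R3: [0, 0, 0, -137/20, 243/10, 44]
R5 ← R5 − (29/20)·R3: [0, 0, 0, 239/20, -101/10, -3]
R6 ← R6 + (27/20)·R3: [0, 0, 0, -117/20, 183/10, 25]
R5 ← R5 + (239/137)·R4: [0, 0, 0, 0, 4424/137, 10105/137]
R6 ← R6 − (117/137)·R4: [0, 0, 0, 0, -336/137, -1723/137]
R6 ← R6 + (6/79)·R5: [0, 0, 0, 0, 0, -551/79]
The echelon form has 6 nonzero rows; the last pivot sits in the augmented column, so rank(P) = 5 but rank([P|b]) = 6.
Since the ranks differ, the system is inconsistent.

no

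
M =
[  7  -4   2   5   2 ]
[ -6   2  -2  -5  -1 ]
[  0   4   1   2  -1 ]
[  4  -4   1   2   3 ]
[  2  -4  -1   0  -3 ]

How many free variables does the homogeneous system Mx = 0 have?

2

Row reduce to echelon form.
R2 ← R2 + (6/7)·R1: [0, -10/7, -2/7, -5/7, 5/7]
R4 ← R4 − (4/7)·R1: [0, -12/7, -1/7, -6/7, 13/7]
R5 ← R5 − (2/7)·R1: [0, -20/7, -11/7, -10/7, -25/7]
R3 ← R3 + (14/5)·R2: [0, 0, 1/5, 0, 1]
R4 ← R4 − (6/5)·R2: [0, 0, 1/5, 0, 1]
R5 ← R5 − (2)·R2: [0, 0, -1, 0, -5]
R4 ← R4 − R3: [0, 0, 0, 0, 0]
R5 ← R5 + (5)·R3: [0, 0, 0, 0, 0]
3 nonzero rows, so rank(M) = 3.
M has 5 columns; by rank–nullity, nullity = 5 − 3 = 2.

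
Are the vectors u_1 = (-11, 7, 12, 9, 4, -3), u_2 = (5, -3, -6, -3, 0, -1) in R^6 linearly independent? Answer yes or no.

Form the matrix with these vectors as rows and row reduce.
R2 ← R2 + (5/11)·R1: [0, 2/11, -6/11, 12/11, 20/11, -26/11]
2 nonzero rows, so the 2 vectors span a space of dimension 2.
Since 2 = 2, the vectors are linearly independent.

yes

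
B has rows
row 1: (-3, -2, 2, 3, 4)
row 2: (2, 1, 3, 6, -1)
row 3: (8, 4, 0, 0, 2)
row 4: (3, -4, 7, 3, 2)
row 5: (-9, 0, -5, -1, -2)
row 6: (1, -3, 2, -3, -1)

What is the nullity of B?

1

Row reduce to echelon form.
R2 ← R2 + (2/3)·R1: [0, -1/3, 13/3, 8, 5/3]
R3 ← R3 + (8/3)·R1: [0, -4/3, 16/3, 8, 38/3]
R4 ← R4 + R1: [0, -6, 9, 6, 6]
R5 ← R5 − (3)·R1: [0, 6, -11, -10, -14]
R6 ← R6 + (1/3)·R1: [0, -11/3, 8/3, -2, 1/3]
R3 ← R3 − (4)·R2: [0, 0, -12, -24, 6]
R4 ← R4 − (18)·R2: [0, 0, -69, -138, -24]
R5 ← R5 + (18)·R2: [0, 0, 67, 134, 16]
R6 ← R6 − (11)·R2: [0, 0, -45, -90, -18]
R4 ← R4 − (23/4)·R3: [0, 0, 0, 0, -117/2]
R5 ← R5 + (67/12)·R3: [0, 0, 0, 0, 99/2]
R6 ← R6 − (15/4)·R3: [0, 0, 0, 0, -81/2]
R5 ← R5 + (11/13)·R4: [0, 0, 0, 0, 0]
R6 ← R6 − (9/13)·R4: [0, 0, 0, 0, 0]
4 nonzero rows, so rank(B) = 4.
B has 5 columns; by rank–nullity, nullity = 5 − 4 = 1.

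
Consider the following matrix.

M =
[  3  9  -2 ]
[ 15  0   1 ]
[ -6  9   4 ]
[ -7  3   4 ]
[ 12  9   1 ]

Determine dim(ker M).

Row reduce to echelon form.
R2 ← R2 − (5)·R1: [0, -45, 11]
R3 ← R3 + (2)·R1: [0, 27, 0]
R4 ← R4 + (7/3)·R1: [0, 24, -2/3]
R5 ← R5 − (4)·R1: [0, -27, 9]
R3 ← R3 + (3/5)·R2: [0, 0, 33/5]
R4 ← R4 + (8/15)·R2: [0, 0, 26/5]
R5 ← R5 − (3/5)·R2: [0, 0, 12/5]
R4 ← R4 − (26/33)·R3: [0, 0, 0]
R5 ← R5 − (4/11)·R3: [0, 0, 0]
3 nonzero rows, so rank(M) = 3.
M has 3 columns; by rank–nullity, nullity = 3 − 3 = 0.

0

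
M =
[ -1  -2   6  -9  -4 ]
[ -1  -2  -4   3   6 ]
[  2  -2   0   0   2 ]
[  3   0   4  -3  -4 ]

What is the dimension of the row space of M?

3

Row reduce to echelon form.
R2 ← R2 − R1: [0, 0, -10, 12, 10]
R3 ← R3 + (2)·R1: [0, -6, 12, -18, -6]
R4 ← R4 + (3)·R1: [0, -6, 22, -30, -16]
Swap R2 ↔ R3
R4 ← R4 − R2: [0, 0, 10, -12, -10]
R4 ← R4 + R3: [0, 0, 0, 0, 0]
Echelon form has 3 nonzero rows, so rank(M) = 3.
The row space has dimension equal to the rank: 3.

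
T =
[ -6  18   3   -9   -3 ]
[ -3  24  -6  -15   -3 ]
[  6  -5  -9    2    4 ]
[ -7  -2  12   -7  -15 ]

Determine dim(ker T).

2

Row reduce to echelon form.
R2 ← R2 − (1/2)·R1: [0, 15, -15/2, -21/2, -3/2]
R3 ← R3 + R1: [0, 13, -6, -7, 1]
R4 ← R4 − (7/6)·R1: [0, -23, 17/2, 7/2, -23/2]
R3 ← R3 − (13/15)·R2: [0, 0, 1/2, 21/10, 23/10]
R4 ← R4 + (23/15)·R2: [0, 0, -3, -63/5, -69/5]
R4 ← R4 + (6)·R3: [0, 0, 0, 0, 0]
3 nonzero rows, so rank(T) = 3.
T has 5 columns; by rank–nullity, nullity = 5 − 3 = 2.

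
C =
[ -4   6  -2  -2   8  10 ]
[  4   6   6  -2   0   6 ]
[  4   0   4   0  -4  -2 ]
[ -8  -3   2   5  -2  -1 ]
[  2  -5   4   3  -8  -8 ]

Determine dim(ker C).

3

Row reduce to echelon form.
R2 ← R2 + R1: [0, 12, 4, -4, 8, 16]
R3 ← R3 + R1: [0, 6, 2, -2, 4, 8]
R4 ← R4 − (2)·R1: [0, -15, 6, 9, -18, -21]
R5 ← R5 + (1/2)·R1: [0, -2, 3, 2, -4, -3]
R3 ← R3 − (1/2)·R2: [0, 0, 0, 0, 0, 0]
R4 ← R4 + (5/4)·R2: [0, 0, 11, 4, -8, -1]
R5 ← R5 + (1/6)·R2: [0, 0, 11/3, 4/3, -8/3, -1/3]
Swap R3 ↔ R4
R5 ← R5 − (1/3)·R3: [0, 0, 0, 0, 0, 0]
3 nonzero rows, so rank(C) = 3.
C has 6 columns; by rank–nullity, nullity = 6 − 3 = 3.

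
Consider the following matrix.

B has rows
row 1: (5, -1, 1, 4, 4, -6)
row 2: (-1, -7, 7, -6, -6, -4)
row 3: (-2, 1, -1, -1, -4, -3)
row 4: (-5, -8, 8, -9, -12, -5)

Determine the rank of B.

4

Row reduce to echelon form.
R2 ← R2 + (1/5)·R1: [0, -36/5, 36/5, -26/5, -26/5, -26/5]
R3 ← R3 + (2/5)·R1: [0, 3/5, -3/5, 3/5, -12/5, -27/5]
R4 ← R4 + R1: [0, -9, 9, -5, -8, -11]
R3 ← R3 + (1/12)·R2: [0, 0, 0, 1/6, -17/6, -35/6]
R4 ← R4 − (5/4)·R2: [0, 0, 0, 3/2, -3/2, -9/2]
R4 ← R4 − (9)·R3: [0, 0, 0, 0, 24, 48]
Echelon form has 4 nonzero rows, so rank(B) = 4.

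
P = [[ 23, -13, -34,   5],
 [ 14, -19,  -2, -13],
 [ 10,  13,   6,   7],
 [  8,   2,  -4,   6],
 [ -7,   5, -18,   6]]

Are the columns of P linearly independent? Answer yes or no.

Row reduce P to echelon form.
R2 ← R2 − (14/23)·R1: [0, -255/23, 430/23, -369/23]
R3 ← R3 − (10/23)·R1: [0, 429/23, 478/23, 111/23]
R4 ← R4 − (8/23)·R1: [0, 150/23, 180/23, 98/23]
R5 ← R5 + (7/23)·R1: [0, 24/23, -652/23, 173/23]
R3 ← R3 + (143/85)·R2: [0, 0, 888/17, -1884/85]
R4 ← R4 + (10/17)·R2: [0, 0, 320/17, -88/17]
R5 ← R5 + (8/85)·R2: [0, 0, -452/17, 511/85]
R4 ← R4 − (40/111)·R3: [0, 0, 0, 104/37]
R5 ← R5 + (113/222)·R3: [0, 0, 0, -195/37]
R5 ← R5 + (15/8)·R4: [0, 0, 0, 0]
4 pivots among 4 columns.
Every column is a pivot column, so the columns are linearly independent.

yes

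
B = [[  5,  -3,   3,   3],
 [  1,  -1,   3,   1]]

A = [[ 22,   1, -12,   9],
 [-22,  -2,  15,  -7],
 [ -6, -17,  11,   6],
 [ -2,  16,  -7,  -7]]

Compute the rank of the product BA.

2

First compute BA:
[[152,   8, -93,  63],
 [ 24, -32,  -1,  27]]
Now row reduce the product.
R2 ← R2 − (3/19)·R1: [0, -632/19, 260/19, 324/19]
2 nonzero rows, so rank(BA) = 2.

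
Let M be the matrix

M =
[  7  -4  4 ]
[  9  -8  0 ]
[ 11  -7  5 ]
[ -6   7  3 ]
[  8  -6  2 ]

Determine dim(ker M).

1

Row reduce to echelon form.
R2 ← R2 − (9/7)·R1: [0, -20/7, -36/7]
R3 ← R3 − (11/7)·R1: [0, -5/7, -9/7]
R4 ← R4 + (6/7)·R1: [0, 25/7, 45/7]
R5 ← R5 − (8/7)·R1: [0, -10/7, -18/7]
R3 ← R3 − (1/4)·R2: [0, 0, 0]
R4 ← R4 + (5/4)·R2: [0, 0, 0]
R5 ← R5 − (1/2)·R2: [0, 0, 0]
2 nonzero rows, so rank(M) = 2.
M has 3 columns; by rank–nullity, nullity = 3 − 2 = 1.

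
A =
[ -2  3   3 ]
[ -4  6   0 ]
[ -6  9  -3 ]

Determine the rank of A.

Row reduce to echelon form.
R2 ← R2 − (2)·R1: [0, 0, -6]
R3 ← R3 − (3)·R1: [0, 0, -12]
R3 ← R3 − (2)·R2: [0, 0, 0]
Echelon form has 2 nonzero rows, so rank(A) = 2.

2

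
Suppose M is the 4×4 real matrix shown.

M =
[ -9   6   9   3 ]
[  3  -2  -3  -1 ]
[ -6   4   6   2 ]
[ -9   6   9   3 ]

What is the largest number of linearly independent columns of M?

Row reduce to echelon form.
R2 ← R2 + (1/3)·R1: [0, 0, 0, 0]
R3 ← R3 − (2/3)·R1: [0, 0, 0, 0]
R4 ← R4 − R1: [0, 0, 0, 0]
Echelon form has 1 nonzero row, so rank(M) = 1.
The rank gives the maximum number of linearly independent columns: 1.

1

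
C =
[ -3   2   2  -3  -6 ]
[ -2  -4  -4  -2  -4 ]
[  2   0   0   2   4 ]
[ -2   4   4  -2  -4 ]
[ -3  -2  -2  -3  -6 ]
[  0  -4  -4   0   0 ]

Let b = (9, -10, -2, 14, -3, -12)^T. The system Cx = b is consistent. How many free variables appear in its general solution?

3

Row reduce the augmented matrix [C | b].
R2 ← R2 − (2/3)·R1: [0, -16/3, -16/3, 0, 0, -16]
R3 ← R3 + (2/3)·R1: [0, 4/3, 4/3, 0, 0, 4]
R4 ← R4 − (2/3)·R1: [0, 8/3, 8/3, 0, 0, 8]
R5 ← R5 − R1: [0, -4, -4, 0, 0, -12]
R3 ← R3 + (1/4)·R2: [0, 0, 0, 0, 0, 0]
R4 ← R4 + (1/2)·R2: [0, 0, 0, 0, 0, 0]
R5 ← R5 − (3/4)·R2: [0, 0, 0, 0, 0, 0]
R6 ← R6 − (3/4)·R2: [0, 0, 0, 0, 0, 0]
The echelon form has 2 nonzero rows, and every pivot lies in the first 5 columns, so rank(C) = rank([C|b]) = 2.
The system is consistent.
Free variables = (unknowns) − (rank) = 5 − 2 = 3.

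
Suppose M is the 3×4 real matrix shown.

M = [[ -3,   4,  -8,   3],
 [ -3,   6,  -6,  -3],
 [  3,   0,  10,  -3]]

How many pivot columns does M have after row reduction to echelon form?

3

Row reduce to echelon form.
R2 ← R2 − R1: [0, 2, 2, -6]
R3 ← R3 + R1: [0, 4, 2, 0]
R3 ← R3 − (2)·R2: [0, 0, -2, 12]
Echelon form has 3 nonzero rows, so rank(M) = 3.
Each nonzero row contributes one pivot column: 3 pivot columns.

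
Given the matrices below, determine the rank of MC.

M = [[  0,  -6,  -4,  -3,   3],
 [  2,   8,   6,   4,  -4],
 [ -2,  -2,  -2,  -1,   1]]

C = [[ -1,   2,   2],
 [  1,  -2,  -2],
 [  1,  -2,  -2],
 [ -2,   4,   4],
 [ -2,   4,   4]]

1

First compute MC:
[[-10,  20,  20],
 [ 12, -24, -24],
 [ -2,   4,   4]]
Now row reduce the product.
R2 ← R2 + (6/5)·R1: [0, 0, 0]
R3 ← R3 − (1/5)·R1: [0, 0, 0]
1 nonzero row, so rank(MC) = 1.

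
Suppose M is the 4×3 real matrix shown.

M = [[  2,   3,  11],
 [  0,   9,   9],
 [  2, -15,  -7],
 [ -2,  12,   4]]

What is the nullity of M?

Row reduce to echelon form.
R3 ← R3 − R1: [0, -18, -18]
R4 ← R4 + R1: [0, 15, 15]
R3 ← R3 + (2)·R2: [0, 0, 0]
R4 ← R4 − (5/3)·R2: [0, 0, 0]
2 nonzero rows, so rank(M) = 2.
M has 3 columns; by rank–nullity, nullity = 3 − 2 = 1.

1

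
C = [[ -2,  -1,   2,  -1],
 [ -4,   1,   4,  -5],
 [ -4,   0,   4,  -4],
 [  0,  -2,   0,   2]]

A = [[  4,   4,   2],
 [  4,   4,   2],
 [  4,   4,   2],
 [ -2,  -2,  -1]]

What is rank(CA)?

First compute CA:
[[ -2,  -2,  -1],
 [ 14,  14,   7],
 [  8,   8,   4],
 [-12, -12,  -6]]
Now row reduce the product.
R2 ← R2 + (7)·R1: [0, 0, 0]
R3 ← R3 + (4)·R1: [0, 0, 0]
R4 ← R4 − (6)·R1: [0, 0, 0]
1 nonzero row, so rank(CA) = 1.

1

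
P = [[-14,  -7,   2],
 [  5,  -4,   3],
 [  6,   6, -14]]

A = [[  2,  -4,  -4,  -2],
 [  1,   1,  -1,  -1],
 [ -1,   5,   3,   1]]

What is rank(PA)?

First compute PA:
[[-37,  59,  69,  37],
 [  3,  -9,  -7,  -3],
 [ 32, -88, -72, -32]]
Now row reduce the product.
R2 ← R2 + (3/37)·R1: [0, -156/37, -52/37, 0]
R3 ← R3 + (32/37)·R1: [0, -1368/37, -456/37, 0]
R3 ← R3 − (114/13)·R2: [0, 0, 0, 0]
2 nonzero rows, so rank(PA) = 2.

2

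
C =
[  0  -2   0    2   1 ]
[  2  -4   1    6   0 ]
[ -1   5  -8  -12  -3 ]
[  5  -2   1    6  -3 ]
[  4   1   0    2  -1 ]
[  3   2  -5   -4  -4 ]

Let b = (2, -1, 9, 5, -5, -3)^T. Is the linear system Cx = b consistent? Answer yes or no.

Row reduce the augmented matrix [C | b].
Swap R1 ↔ R2
R3 ← R3 + (1/2)·R1: [0, 3, -15/2, -9, -3, 17/2]
R4 ← R4 − (5/2)·R1: [0, 8, -3/2, -9, -3, 15/2]
R5 ← R5 − (2)·R1: [0, 9, -2, -10, -1, -3]
R6 ← R6 − (3/2)·R1: [0, 8, -13/2, -13, -4, -3/2]
R3 ← R3 + (3/2)·R2: [0, 0, -15/2, -6, -3/2, 23/2]
R4 ← R4 + (4)·R2: [0, 0, -3/2, -1, 1, 31/2]
R5 ← R5 + (9/2)·R2: [0, 0, -2, -1, 7/2, 6]
R6 ← R6 + (4)·R2: [0, 0, -13/2, -5, 0, 13/2]
R4 ← R4 − (1/5)·R3: [0, 0, 0, 1/5, 13/10, 66/5]
R5 ← R5 − (4/15)·R3: [0, 0, 0, 3/5, 39/10, 44/15]
R6 ← R6 − (13/15)·R3: [0, 0, 0, 1/5, 13/10, -52/15]
R5 ← R5 − (3)·R4: [0, 0, 0, 0, 0, -110/3]
R6 ← R6 − R4: [0, 0, 0, 0, 0, -50/3]
R6 ← R6 − (5/11)·R5: [0, 0, 0, 0, 0, 0]
The echelon form has 5 nonzero rows; the last pivot sits in the augmented column, so rank(C) = 4 but rank([C|b]) = 5.
Since the ranks differ, the system is inconsistent.

no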